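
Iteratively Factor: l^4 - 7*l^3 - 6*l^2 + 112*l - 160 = (l - 4)*(l^3 - 3*l^2 - 18*l + 40) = (l - 4)*(l + 4)*(l^2 - 7*l + 10) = (l - 5)*(l - 4)*(l + 4)*(l - 2)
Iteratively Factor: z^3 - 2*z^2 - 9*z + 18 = (z - 2)*(z^2 - 9) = (z - 3)*(z - 2)*(z + 3)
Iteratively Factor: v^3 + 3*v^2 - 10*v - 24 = (v + 4)*(v^2 - v - 6) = (v - 3)*(v + 4)*(v + 2)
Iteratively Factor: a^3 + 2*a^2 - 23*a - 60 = (a - 5)*(a^2 + 7*a + 12) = (a - 5)*(a + 4)*(a + 3)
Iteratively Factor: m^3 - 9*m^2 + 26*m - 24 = (m - 3)*(m^2 - 6*m + 8) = (m - 3)*(m - 2)*(m - 4)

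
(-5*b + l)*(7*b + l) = -35*b^2 + 2*b*l + l^2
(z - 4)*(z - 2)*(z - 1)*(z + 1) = z^4 - 6*z^3 + 7*z^2 + 6*z - 8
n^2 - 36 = (n - 6)*(n + 6)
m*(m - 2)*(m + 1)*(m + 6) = m^4 + 5*m^3 - 8*m^2 - 12*m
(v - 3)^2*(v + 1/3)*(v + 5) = v^4 - 2*v^3/3 - 64*v^2/3 + 38*v + 15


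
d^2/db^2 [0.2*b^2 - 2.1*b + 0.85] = 0.400000000000000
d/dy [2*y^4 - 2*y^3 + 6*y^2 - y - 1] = 8*y^3 - 6*y^2 + 12*y - 1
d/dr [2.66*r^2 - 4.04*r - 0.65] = 5.32*r - 4.04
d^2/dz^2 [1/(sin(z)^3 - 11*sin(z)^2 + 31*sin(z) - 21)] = (-9*sin(z)^5 + 112*sin(z)^4 - 422*sin(z)^3 + 236*sin(z)^2 + 1111*sin(z) - 1460)/((sin(z) - 7)^3*(sin(z) - 3)^3*(sin(z) - 1)^2)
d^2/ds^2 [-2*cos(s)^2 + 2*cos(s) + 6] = -2*cos(s) + 4*cos(2*s)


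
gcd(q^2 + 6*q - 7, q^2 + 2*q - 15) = 1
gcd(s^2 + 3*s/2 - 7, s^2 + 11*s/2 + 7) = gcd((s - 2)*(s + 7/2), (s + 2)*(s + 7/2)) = s + 7/2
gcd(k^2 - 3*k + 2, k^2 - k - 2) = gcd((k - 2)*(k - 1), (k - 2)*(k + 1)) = k - 2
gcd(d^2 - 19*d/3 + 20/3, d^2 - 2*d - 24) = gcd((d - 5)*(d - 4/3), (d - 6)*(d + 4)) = 1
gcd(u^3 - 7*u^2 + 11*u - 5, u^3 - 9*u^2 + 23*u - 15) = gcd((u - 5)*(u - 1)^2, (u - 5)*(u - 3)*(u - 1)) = u^2 - 6*u + 5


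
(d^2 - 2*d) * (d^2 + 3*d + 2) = d^4 + d^3 - 4*d^2 - 4*d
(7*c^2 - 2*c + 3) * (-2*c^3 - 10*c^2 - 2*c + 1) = -14*c^5 - 66*c^4 - 19*c^2 - 8*c + 3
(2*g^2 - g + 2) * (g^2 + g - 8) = 2*g^4 + g^3 - 15*g^2 + 10*g - 16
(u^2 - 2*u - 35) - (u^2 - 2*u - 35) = 0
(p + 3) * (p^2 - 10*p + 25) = p^3 - 7*p^2 - 5*p + 75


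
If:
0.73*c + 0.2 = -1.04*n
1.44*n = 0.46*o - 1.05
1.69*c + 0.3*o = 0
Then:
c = -0.49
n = 0.15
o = 2.76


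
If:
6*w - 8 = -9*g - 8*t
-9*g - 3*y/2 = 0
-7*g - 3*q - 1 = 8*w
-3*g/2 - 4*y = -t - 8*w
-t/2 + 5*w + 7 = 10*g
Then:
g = 668/2933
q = 11383/8799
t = 566/419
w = -2374/2933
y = -4008/2933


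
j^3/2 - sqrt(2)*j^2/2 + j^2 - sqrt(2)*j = j*(j/2 + 1)*(j - sqrt(2))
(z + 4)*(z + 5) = z^2 + 9*z + 20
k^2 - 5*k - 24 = (k - 8)*(k + 3)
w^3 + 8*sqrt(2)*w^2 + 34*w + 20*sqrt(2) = (w + sqrt(2))*(w + 2*sqrt(2))*(w + 5*sqrt(2))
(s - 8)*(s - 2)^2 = s^3 - 12*s^2 + 36*s - 32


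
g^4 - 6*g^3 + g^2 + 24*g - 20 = (g - 5)*(g - 2)*(g - 1)*(g + 2)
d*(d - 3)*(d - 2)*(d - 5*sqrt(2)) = d^4 - 5*sqrt(2)*d^3 - 5*d^3 + 6*d^2 + 25*sqrt(2)*d^2 - 30*sqrt(2)*d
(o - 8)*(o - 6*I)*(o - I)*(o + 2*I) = o^4 - 8*o^3 - 5*I*o^3 + 8*o^2 + 40*I*o^2 - 64*o - 12*I*o + 96*I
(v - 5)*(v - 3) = v^2 - 8*v + 15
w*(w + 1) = w^2 + w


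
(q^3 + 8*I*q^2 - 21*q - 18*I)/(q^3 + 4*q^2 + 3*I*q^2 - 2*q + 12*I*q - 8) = (q^2 + 6*I*q - 9)/(q^2 + q*(4 + I) + 4*I)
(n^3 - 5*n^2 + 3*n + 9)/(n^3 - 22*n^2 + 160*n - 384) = (n^3 - 5*n^2 + 3*n + 9)/(n^3 - 22*n^2 + 160*n - 384)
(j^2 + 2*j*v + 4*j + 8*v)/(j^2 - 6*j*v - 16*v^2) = (-j - 4)/(-j + 8*v)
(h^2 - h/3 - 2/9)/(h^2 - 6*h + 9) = (h^2 - h/3 - 2/9)/(h^2 - 6*h + 9)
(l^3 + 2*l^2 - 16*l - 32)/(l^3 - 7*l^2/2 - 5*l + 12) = 2*(l + 4)/(2*l - 3)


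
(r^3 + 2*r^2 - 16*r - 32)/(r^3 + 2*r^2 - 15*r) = (r^3 + 2*r^2 - 16*r - 32)/(r*(r^2 + 2*r - 15))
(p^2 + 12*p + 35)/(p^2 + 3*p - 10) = (p + 7)/(p - 2)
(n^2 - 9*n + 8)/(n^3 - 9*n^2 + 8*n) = 1/n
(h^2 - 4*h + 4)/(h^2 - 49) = (h^2 - 4*h + 4)/(h^2 - 49)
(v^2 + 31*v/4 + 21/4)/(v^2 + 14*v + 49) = (v + 3/4)/(v + 7)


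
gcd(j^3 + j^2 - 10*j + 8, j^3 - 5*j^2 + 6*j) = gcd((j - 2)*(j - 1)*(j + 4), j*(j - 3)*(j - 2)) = j - 2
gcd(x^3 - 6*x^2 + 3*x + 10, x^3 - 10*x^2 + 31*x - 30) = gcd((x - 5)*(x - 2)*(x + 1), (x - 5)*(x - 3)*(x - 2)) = x^2 - 7*x + 10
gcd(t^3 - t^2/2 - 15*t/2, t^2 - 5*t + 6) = t - 3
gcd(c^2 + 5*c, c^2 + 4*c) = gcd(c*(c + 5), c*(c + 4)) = c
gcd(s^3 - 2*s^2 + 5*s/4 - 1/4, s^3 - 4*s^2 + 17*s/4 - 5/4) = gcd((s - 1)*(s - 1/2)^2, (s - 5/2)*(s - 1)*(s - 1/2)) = s^2 - 3*s/2 + 1/2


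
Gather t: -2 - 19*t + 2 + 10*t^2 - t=10*t^2 - 20*t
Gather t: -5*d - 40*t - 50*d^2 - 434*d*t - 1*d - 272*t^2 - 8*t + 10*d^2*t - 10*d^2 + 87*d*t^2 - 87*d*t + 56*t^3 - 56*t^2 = -60*d^2 - 6*d + 56*t^3 + t^2*(87*d - 328) + t*(10*d^2 - 521*d - 48)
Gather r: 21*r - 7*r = 14*r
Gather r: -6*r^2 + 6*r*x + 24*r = -6*r^2 + r*(6*x + 24)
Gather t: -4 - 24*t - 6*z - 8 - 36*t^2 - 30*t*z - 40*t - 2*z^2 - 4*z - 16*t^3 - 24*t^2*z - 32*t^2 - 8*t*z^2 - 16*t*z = -16*t^3 + t^2*(-24*z - 68) + t*(-8*z^2 - 46*z - 64) - 2*z^2 - 10*z - 12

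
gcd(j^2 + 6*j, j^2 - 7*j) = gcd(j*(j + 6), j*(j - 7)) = j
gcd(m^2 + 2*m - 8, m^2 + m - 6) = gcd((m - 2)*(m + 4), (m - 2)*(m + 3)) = m - 2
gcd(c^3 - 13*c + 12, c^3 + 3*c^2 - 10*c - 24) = c^2 + c - 12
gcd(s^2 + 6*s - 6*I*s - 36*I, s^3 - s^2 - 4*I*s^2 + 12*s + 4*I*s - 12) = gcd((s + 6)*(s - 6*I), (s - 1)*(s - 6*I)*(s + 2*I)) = s - 6*I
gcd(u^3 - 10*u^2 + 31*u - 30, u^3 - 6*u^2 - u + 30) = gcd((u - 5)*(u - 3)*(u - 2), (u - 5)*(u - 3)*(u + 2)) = u^2 - 8*u + 15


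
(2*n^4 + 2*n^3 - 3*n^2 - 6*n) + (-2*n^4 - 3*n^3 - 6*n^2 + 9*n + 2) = -n^3 - 9*n^2 + 3*n + 2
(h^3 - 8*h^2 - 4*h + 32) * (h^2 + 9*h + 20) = h^5 + h^4 - 56*h^3 - 164*h^2 + 208*h + 640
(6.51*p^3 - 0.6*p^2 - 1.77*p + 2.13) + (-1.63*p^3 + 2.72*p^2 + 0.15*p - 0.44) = 4.88*p^3 + 2.12*p^2 - 1.62*p + 1.69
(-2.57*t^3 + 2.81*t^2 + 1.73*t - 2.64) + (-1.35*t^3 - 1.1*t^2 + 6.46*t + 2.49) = -3.92*t^3 + 1.71*t^2 + 8.19*t - 0.15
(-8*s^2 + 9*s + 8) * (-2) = 16*s^2 - 18*s - 16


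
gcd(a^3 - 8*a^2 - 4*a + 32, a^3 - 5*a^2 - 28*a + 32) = a - 8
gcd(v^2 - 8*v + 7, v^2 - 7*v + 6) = v - 1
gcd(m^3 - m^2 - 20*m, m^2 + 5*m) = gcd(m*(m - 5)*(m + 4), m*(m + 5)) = m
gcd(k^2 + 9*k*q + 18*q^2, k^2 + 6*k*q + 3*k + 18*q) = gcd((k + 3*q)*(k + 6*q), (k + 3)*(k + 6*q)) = k + 6*q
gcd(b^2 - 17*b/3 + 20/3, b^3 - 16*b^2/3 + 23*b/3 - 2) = 1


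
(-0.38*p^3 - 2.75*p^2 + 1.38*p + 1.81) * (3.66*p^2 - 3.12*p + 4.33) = -1.3908*p^5 - 8.8794*p^4 + 11.9854*p^3 - 9.5885*p^2 + 0.328199999999999*p + 7.8373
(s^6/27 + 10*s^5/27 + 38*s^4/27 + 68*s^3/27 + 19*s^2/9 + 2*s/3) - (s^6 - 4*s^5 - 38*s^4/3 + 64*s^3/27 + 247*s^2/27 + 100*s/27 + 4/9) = -26*s^6/27 + 118*s^5/27 + 380*s^4/27 + 4*s^3/27 - 190*s^2/27 - 82*s/27 - 4/9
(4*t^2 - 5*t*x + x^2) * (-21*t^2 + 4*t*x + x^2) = -84*t^4 + 121*t^3*x - 37*t^2*x^2 - t*x^3 + x^4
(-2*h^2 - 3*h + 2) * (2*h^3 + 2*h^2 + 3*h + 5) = -4*h^5 - 10*h^4 - 8*h^3 - 15*h^2 - 9*h + 10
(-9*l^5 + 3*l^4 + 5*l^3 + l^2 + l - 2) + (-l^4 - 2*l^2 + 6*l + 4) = -9*l^5 + 2*l^4 + 5*l^3 - l^2 + 7*l + 2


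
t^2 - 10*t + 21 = (t - 7)*(t - 3)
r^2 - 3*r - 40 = (r - 8)*(r + 5)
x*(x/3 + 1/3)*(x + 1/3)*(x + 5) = x^4/3 + 19*x^3/9 + 7*x^2/3 + 5*x/9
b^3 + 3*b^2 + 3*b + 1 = (b + 1)^3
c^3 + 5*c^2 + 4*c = c*(c + 1)*(c + 4)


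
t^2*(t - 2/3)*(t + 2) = t^4 + 4*t^3/3 - 4*t^2/3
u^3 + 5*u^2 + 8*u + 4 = (u + 1)*(u + 2)^2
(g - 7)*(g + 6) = g^2 - g - 42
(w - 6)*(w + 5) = w^2 - w - 30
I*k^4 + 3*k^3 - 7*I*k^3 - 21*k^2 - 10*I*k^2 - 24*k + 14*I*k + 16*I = (k - 8)*(k - 2*I)*(k - I)*(I*k + I)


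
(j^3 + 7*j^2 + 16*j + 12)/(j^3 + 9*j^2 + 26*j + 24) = (j + 2)/(j + 4)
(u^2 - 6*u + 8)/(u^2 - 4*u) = (u - 2)/u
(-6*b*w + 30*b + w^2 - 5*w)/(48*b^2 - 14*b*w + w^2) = (w - 5)/(-8*b + w)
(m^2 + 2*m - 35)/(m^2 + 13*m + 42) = (m - 5)/(m + 6)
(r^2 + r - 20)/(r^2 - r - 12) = (r + 5)/(r + 3)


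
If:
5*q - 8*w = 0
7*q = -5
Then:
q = -5/7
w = -25/56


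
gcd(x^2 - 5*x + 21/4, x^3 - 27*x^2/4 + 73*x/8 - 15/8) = x - 3/2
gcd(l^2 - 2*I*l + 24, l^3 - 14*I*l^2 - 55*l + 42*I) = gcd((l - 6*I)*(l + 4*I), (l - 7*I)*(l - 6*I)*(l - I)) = l - 6*I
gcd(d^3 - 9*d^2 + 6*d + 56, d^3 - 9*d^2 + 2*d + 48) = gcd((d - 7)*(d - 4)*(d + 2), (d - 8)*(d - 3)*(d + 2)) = d + 2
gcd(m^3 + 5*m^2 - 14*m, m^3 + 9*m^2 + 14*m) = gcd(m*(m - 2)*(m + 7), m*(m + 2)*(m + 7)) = m^2 + 7*m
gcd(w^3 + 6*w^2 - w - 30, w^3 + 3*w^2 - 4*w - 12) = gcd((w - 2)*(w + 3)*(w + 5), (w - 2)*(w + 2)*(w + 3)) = w^2 + w - 6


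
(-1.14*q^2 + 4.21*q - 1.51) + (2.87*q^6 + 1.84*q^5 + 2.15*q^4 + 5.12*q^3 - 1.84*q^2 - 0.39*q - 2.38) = 2.87*q^6 + 1.84*q^5 + 2.15*q^4 + 5.12*q^3 - 2.98*q^2 + 3.82*q - 3.89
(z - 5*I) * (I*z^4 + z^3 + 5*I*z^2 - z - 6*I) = I*z^5 + 6*z^4 + 24*z^2 - I*z - 30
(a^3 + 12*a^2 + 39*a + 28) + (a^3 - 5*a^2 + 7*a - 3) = 2*a^3 + 7*a^2 + 46*a + 25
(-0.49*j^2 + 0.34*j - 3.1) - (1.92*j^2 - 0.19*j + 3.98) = -2.41*j^2 + 0.53*j - 7.08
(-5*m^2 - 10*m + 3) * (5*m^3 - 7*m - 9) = -25*m^5 - 50*m^4 + 50*m^3 + 115*m^2 + 69*m - 27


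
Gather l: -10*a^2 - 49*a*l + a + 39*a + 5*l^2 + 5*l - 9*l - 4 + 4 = -10*a^2 + 40*a + 5*l^2 + l*(-49*a - 4)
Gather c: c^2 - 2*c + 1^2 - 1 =c^2 - 2*c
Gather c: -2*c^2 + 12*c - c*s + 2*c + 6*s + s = -2*c^2 + c*(14 - s) + 7*s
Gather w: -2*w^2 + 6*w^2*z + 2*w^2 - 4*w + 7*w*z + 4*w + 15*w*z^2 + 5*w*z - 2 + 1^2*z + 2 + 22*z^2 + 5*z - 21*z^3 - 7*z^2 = 6*w^2*z + w*(15*z^2 + 12*z) - 21*z^3 + 15*z^2 + 6*z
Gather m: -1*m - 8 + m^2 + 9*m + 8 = m^2 + 8*m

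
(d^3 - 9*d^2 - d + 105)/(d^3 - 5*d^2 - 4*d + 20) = (d^2 - 4*d - 21)/(d^2 - 4)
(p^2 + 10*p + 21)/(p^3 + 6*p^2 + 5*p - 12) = (p + 7)/(p^2 + 3*p - 4)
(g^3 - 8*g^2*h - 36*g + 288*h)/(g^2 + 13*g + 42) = (g^2 - 8*g*h - 6*g + 48*h)/(g + 7)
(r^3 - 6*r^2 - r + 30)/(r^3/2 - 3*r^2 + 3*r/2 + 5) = 2*(r^2 - r - 6)/(r^2 - r - 2)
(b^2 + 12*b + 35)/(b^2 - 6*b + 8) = (b^2 + 12*b + 35)/(b^2 - 6*b + 8)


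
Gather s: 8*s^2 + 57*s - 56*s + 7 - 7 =8*s^2 + s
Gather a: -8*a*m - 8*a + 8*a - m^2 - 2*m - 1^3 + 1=-8*a*m - m^2 - 2*m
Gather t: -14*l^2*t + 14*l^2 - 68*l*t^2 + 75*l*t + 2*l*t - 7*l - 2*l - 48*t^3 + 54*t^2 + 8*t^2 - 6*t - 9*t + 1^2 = 14*l^2 - 9*l - 48*t^3 + t^2*(62 - 68*l) + t*(-14*l^2 + 77*l - 15) + 1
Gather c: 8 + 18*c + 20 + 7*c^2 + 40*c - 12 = 7*c^2 + 58*c + 16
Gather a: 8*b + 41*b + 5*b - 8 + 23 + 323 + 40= 54*b + 378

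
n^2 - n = n*(n - 1)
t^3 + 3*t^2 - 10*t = t*(t - 2)*(t + 5)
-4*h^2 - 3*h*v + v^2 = (-4*h + v)*(h + v)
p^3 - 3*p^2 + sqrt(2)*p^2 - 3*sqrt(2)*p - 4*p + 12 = (p - 3)*(p - sqrt(2))*(p + 2*sqrt(2))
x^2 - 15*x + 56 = (x - 8)*(x - 7)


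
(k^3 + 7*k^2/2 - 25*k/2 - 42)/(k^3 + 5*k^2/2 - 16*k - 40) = (2*k^2 - k - 21)/(2*k^2 - 3*k - 20)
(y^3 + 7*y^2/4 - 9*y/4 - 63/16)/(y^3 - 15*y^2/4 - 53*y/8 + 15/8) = (8*y^2 + 2*y - 21)/(2*(4*y^2 - 21*y + 5))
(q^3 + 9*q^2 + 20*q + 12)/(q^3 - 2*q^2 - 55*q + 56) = (q^3 + 9*q^2 + 20*q + 12)/(q^3 - 2*q^2 - 55*q + 56)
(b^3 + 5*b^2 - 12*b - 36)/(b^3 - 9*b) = (b^2 + 8*b + 12)/(b*(b + 3))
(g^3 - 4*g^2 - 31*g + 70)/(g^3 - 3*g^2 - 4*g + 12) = (g^2 - 2*g - 35)/(g^2 - g - 6)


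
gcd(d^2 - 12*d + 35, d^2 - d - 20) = d - 5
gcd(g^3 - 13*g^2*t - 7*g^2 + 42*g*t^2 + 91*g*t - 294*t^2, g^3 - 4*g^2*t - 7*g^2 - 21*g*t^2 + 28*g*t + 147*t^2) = -g^2 + 7*g*t + 7*g - 49*t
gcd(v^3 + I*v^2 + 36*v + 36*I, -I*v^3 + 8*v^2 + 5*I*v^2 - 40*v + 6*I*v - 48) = 1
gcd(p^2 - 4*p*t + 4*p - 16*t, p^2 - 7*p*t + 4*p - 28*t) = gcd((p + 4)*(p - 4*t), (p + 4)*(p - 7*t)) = p + 4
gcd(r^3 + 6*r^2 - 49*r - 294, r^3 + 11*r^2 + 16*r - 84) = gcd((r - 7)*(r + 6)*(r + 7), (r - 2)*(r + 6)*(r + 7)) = r^2 + 13*r + 42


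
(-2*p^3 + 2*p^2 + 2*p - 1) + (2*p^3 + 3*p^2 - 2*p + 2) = 5*p^2 + 1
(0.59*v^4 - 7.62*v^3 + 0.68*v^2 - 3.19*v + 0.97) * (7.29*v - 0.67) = 4.3011*v^5 - 55.9451*v^4 + 10.0626*v^3 - 23.7107*v^2 + 9.2086*v - 0.6499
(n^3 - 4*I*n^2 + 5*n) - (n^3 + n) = -4*I*n^2 + 4*n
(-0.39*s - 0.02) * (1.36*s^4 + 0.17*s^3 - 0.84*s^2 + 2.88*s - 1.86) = -0.5304*s^5 - 0.0935*s^4 + 0.3242*s^3 - 1.1064*s^2 + 0.6678*s + 0.0372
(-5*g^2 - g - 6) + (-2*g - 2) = -5*g^2 - 3*g - 8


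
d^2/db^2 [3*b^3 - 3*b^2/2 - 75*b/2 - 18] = 18*b - 3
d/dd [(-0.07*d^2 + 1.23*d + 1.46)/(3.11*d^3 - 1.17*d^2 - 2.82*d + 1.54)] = (0.2177*d^4 - 7.6506*d^3 - 11.9853*d^2 + 3.2008*d + 6.0114)/(9.6721*d^6 - 7.2774*d^5 - 16.1715*d^4 + 16.1776*d^3 + 4.3488*d^2 - 8.6856*d + 2.3716)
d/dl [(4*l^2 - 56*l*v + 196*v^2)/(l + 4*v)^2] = 88*v*(l - 7*v)/(l^3 + 12*l^2*v + 48*l*v^2 + 64*v^3)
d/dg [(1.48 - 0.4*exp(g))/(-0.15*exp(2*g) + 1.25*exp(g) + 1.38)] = (-0.06*exp(2*g) + 0.444*exp(g) - 2.402)*exp(g)/(0.0225*exp(4*g) - 0.375*exp(3*g) + 1.1485*exp(2*g) + 3.45*exp(g) + 1.9044)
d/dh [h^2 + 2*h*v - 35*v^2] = 2*h + 2*v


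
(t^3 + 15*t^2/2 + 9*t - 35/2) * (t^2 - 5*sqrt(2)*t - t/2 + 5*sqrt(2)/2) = t^5 - 5*sqrt(2)*t^4 + 7*t^4 - 35*sqrt(2)*t^3 + 21*t^3/4 - 105*sqrt(2)*t^2/4 - 22*t^2 + 35*t/4 + 110*sqrt(2)*t - 175*sqrt(2)/4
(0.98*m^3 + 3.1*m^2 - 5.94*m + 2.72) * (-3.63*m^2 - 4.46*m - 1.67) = -3.5574*m^5 - 15.6238*m^4 + 6.0996*m^3 + 11.4418*m^2 - 2.2114*m - 4.5424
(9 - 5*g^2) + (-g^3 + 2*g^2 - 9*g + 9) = -g^3 - 3*g^2 - 9*g + 18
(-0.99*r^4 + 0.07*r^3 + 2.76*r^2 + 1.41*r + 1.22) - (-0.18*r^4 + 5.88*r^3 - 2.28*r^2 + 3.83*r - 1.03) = -0.81*r^4 - 5.81*r^3 + 5.04*r^2 - 2.42*r + 2.25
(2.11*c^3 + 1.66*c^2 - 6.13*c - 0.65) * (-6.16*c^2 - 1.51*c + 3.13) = -12.9976*c^5 - 13.4117*c^4 + 41.8585*c^3 + 18.4561*c^2 - 18.2054*c - 2.0345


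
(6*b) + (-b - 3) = 5*b - 3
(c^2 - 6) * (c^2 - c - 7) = c^4 - c^3 - 13*c^2 + 6*c + 42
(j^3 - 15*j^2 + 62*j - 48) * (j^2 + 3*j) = j^5 - 12*j^4 + 17*j^3 + 138*j^2 - 144*j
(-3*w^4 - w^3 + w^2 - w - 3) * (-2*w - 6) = 6*w^5 + 20*w^4 + 4*w^3 - 4*w^2 + 12*w + 18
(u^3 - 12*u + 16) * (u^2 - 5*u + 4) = u^5 - 5*u^4 - 8*u^3 + 76*u^2 - 128*u + 64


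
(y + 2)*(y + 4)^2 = y^3 + 10*y^2 + 32*y + 32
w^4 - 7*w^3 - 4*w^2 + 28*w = w*(w - 7)*(w - 2)*(w + 2)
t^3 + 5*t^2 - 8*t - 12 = (t - 2)*(t + 1)*(t + 6)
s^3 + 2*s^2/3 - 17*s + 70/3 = (s - 7/3)*(s - 2)*(s + 5)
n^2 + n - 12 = (n - 3)*(n + 4)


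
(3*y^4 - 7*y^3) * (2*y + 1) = 6*y^5 - 11*y^4 - 7*y^3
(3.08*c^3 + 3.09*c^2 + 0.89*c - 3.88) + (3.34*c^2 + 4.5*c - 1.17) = 3.08*c^3 + 6.43*c^2 + 5.39*c - 5.05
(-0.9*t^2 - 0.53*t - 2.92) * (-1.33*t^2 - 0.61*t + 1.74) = 1.197*t^4 + 1.2539*t^3 + 2.6409*t^2 + 0.859*t - 5.0808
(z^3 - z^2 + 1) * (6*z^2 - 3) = 6*z^5 - 6*z^4 - 3*z^3 + 9*z^2 - 3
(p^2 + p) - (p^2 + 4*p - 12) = 12 - 3*p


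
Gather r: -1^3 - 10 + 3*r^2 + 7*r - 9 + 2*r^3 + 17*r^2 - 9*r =2*r^3 + 20*r^2 - 2*r - 20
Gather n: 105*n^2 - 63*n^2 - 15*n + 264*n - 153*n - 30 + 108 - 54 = 42*n^2 + 96*n + 24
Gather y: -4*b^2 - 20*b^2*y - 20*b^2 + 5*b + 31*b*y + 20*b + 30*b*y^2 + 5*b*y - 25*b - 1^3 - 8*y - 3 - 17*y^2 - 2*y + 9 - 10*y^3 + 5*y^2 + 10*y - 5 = -24*b^2 - 10*y^3 + y^2*(30*b - 12) + y*(-20*b^2 + 36*b)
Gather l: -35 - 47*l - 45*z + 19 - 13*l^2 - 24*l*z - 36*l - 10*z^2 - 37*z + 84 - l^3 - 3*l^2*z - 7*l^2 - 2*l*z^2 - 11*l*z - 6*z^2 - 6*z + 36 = -l^3 + l^2*(-3*z - 20) + l*(-2*z^2 - 35*z - 83) - 16*z^2 - 88*z + 104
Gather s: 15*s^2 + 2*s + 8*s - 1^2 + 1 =15*s^2 + 10*s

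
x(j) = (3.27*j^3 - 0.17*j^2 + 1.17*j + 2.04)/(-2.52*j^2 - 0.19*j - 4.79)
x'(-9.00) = -1.32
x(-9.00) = 11.61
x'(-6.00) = -1.36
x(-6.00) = 7.60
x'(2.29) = -1.32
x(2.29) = -2.34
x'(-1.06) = -1.38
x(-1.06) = 0.44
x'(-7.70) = -1.33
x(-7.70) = 9.89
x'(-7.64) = -1.33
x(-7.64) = 9.81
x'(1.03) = -0.86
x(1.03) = -0.87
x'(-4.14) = -1.41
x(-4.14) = 5.04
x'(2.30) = -1.33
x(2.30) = -2.35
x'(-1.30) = -1.50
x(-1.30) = 0.79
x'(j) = (5.04*j + 0.19)*(3.27*j^3 - 0.17*j^2 + 1.17*j + 2.04)/(-2.52*j^2 - 0.19*j - 4.79)^2 + (9.81*j^2 - 0.34*j + 1.17)/(-2.52*j^2 - 0.19*j - 4.79)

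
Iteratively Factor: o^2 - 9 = (o + 3)*(o - 3)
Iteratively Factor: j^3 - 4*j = (j)*(j^2 - 4) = j*(j + 2)*(j - 2)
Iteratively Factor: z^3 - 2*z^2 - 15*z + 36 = (z - 3)*(z^2 + z - 12) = (z - 3)*(z + 4)*(z - 3)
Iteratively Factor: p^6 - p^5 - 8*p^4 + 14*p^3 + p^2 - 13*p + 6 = (p - 1)*(p^5 - 8*p^3 + 6*p^2 + 7*p - 6) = (p - 2)*(p - 1)*(p^4 + 2*p^3 - 4*p^2 - 2*p + 3) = (p - 2)*(p - 1)^2*(p^3 + 3*p^2 - p - 3) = (p - 2)*(p - 1)^2*(p + 3)*(p^2 - 1) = (p - 2)*(p - 1)^3*(p + 3)*(p + 1)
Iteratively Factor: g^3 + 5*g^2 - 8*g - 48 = (g + 4)*(g^2 + g - 12) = (g + 4)^2*(g - 3)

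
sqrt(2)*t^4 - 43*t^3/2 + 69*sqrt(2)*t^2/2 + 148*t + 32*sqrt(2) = (t - 8*sqrt(2))*(t - 4*sqrt(2))*(t + sqrt(2))*(sqrt(2)*t + 1/2)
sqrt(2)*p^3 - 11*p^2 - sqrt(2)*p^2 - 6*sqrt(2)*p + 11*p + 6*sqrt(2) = (p - 1)*(p - 6*sqrt(2))*(sqrt(2)*p + 1)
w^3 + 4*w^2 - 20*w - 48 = (w - 4)*(w + 2)*(w + 6)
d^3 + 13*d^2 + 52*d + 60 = (d + 2)*(d + 5)*(d + 6)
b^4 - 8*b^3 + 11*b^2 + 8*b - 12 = (b - 6)*(b - 2)*(b - 1)*(b + 1)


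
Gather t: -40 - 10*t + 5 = -10*t - 35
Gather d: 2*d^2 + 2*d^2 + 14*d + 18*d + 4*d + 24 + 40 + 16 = 4*d^2 + 36*d + 80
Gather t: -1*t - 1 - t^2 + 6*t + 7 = -t^2 + 5*t + 6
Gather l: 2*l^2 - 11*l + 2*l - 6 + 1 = 2*l^2 - 9*l - 5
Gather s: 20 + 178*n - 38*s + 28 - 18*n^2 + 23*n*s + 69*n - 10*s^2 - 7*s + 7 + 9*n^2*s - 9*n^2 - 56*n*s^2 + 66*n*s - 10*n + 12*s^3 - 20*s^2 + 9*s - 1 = -27*n^2 + 237*n + 12*s^3 + s^2*(-56*n - 30) + s*(9*n^2 + 89*n - 36) + 54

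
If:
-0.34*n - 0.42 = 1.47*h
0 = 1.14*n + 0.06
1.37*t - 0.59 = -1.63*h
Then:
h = -0.27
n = -0.05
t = 0.76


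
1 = 1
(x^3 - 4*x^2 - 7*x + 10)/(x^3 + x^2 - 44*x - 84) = (x^2 - 6*x + 5)/(x^2 - x - 42)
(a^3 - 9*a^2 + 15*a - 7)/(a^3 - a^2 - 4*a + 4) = (a^2 - 8*a + 7)/(a^2 - 4)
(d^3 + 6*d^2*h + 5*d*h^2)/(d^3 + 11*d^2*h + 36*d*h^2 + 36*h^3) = d*(d^2 + 6*d*h + 5*h^2)/(d^3 + 11*d^2*h + 36*d*h^2 + 36*h^3)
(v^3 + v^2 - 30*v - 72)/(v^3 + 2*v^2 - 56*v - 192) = (v^2 - 3*v - 18)/(v^2 - 2*v - 48)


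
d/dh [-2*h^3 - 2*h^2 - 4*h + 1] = -6*h^2 - 4*h - 4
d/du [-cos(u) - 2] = sin(u)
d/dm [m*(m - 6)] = 2*m - 6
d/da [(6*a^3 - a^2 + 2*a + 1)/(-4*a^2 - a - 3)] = (-24*a^4 - 12*a^3 - 45*a^2 + 14*a - 5)/(16*a^4 + 8*a^3 + 25*a^2 + 6*a + 9)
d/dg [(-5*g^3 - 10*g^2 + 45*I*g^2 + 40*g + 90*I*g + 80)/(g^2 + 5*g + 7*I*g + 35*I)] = (-5*g^4 + g^3*(-50 - 70*I) + g^2*(-405 - 460*I) + g*(-3310 - 700*I) - 3550 + 840*I)/(g^4 + g^3*(10 + 14*I) + g^2*(-24 + 140*I) + g*(-490 + 350*I) - 1225)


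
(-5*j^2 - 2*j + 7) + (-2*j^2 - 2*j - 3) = -7*j^2 - 4*j + 4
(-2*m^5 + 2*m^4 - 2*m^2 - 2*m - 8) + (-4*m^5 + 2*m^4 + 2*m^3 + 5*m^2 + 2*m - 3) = -6*m^5 + 4*m^4 + 2*m^3 + 3*m^2 - 11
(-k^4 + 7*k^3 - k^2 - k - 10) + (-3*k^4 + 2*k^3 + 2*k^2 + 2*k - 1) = -4*k^4 + 9*k^3 + k^2 + k - 11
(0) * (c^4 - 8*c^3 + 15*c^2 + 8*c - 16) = 0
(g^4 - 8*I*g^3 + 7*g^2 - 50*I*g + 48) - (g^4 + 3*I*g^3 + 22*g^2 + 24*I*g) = -11*I*g^3 - 15*g^2 - 74*I*g + 48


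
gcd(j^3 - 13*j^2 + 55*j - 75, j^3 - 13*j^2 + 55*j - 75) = j^3 - 13*j^2 + 55*j - 75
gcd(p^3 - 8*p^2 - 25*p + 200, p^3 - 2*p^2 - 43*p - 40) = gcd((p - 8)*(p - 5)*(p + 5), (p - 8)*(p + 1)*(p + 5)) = p^2 - 3*p - 40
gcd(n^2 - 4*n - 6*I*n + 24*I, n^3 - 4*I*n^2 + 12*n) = n - 6*I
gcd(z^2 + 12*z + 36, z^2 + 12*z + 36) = z^2 + 12*z + 36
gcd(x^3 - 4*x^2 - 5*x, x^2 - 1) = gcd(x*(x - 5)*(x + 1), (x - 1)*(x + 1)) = x + 1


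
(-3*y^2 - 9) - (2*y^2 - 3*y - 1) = -5*y^2 + 3*y - 8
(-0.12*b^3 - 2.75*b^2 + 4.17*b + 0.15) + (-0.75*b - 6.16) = -0.12*b^3 - 2.75*b^2 + 3.42*b - 6.01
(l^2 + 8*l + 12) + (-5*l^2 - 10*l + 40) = -4*l^2 - 2*l + 52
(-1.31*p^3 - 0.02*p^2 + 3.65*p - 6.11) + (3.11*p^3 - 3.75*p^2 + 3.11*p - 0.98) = 1.8*p^3 - 3.77*p^2 + 6.76*p - 7.09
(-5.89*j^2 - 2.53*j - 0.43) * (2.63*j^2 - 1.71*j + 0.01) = -15.4907*j^4 + 3.418*j^3 + 3.1365*j^2 + 0.71*j - 0.0043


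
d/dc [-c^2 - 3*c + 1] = -2*c - 3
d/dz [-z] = -1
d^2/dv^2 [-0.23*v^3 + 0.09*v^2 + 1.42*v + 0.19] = 0.18 - 1.38*v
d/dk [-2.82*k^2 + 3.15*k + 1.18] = 3.15 - 5.64*k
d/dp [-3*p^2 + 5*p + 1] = 5 - 6*p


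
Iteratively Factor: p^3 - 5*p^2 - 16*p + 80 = (p - 4)*(p^2 - p - 20) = (p - 4)*(p + 4)*(p - 5)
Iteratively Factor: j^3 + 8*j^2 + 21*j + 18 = (j + 3)*(j^2 + 5*j + 6) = (j + 3)^2*(j + 2)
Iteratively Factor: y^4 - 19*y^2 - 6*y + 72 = (y + 3)*(y^3 - 3*y^2 - 10*y + 24) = (y - 2)*(y + 3)*(y^2 - y - 12) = (y - 2)*(y + 3)^2*(y - 4)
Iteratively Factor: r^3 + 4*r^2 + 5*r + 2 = (r + 2)*(r^2 + 2*r + 1) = (r + 1)*(r + 2)*(r + 1)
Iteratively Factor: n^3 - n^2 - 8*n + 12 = (n - 2)*(n^2 + n - 6) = (n - 2)*(n + 3)*(n - 2)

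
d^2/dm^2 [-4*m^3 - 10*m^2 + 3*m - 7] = -24*m - 20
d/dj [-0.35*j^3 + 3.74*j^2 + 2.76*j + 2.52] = -1.05*j^2 + 7.48*j + 2.76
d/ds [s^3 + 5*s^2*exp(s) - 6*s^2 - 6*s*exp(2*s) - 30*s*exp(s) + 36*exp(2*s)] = 5*s^2*exp(s) + 3*s^2 - 12*s*exp(2*s) - 20*s*exp(s) - 12*s + 66*exp(2*s) - 30*exp(s)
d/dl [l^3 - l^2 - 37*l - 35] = 3*l^2 - 2*l - 37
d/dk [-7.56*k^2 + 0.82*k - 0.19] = 0.82 - 15.12*k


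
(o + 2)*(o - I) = o^2 + 2*o - I*o - 2*I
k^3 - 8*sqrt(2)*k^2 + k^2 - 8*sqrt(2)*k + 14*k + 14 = (k + 1)*(k - 7*sqrt(2))*(k - sqrt(2))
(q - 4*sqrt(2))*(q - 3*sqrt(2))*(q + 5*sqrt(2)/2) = q^3 - 9*sqrt(2)*q^2/2 - 11*q + 60*sqrt(2)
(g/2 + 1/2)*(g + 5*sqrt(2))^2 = g^3/2 + g^2/2 + 5*sqrt(2)*g^2 + 5*sqrt(2)*g + 25*g + 25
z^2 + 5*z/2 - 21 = (z - 7/2)*(z + 6)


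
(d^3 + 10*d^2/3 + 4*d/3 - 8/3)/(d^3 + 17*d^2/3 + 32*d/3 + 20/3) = (3*d - 2)/(3*d + 5)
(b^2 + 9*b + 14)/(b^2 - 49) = (b + 2)/(b - 7)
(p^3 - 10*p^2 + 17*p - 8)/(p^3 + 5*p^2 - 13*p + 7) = (p - 8)/(p + 7)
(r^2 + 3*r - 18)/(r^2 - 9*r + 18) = (r + 6)/(r - 6)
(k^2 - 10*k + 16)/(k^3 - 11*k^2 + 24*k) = (k - 2)/(k*(k - 3))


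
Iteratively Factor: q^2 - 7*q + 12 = (q - 3)*(q - 4)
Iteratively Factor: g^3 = (g)*(g^2) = g^2*(g)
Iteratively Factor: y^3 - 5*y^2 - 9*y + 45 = (y - 5)*(y^2 - 9) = (y - 5)*(y - 3)*(y + 3)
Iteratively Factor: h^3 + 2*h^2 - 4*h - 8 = (h + 2)*(h^2 - 4) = (h - 2)*(h + 2)*(h + 2)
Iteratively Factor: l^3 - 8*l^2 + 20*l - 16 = (l - 2)*(l^2 - 6*l + 8) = (l - 4)*(l - 2)*(l - 2)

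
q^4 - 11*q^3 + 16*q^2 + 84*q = q*(q - 7)*(q - 6)*(q + 2)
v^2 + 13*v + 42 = (v + 6)*(v + 7)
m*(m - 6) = m^2 - 6*m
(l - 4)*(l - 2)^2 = l^3 - 8*l^2 + 20*l - 16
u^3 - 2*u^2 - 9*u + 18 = (u - 3)*(u - 2)*(u + 3)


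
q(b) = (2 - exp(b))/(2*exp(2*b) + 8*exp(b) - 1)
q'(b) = (2 - exp(b))*(-4*exp(2*b) - 8*exp(b))/(2*exp(2*b) + 8*exp(b) - 1)^2 - exp(b)/(2*exp(2*b) + 8*exp(b) - 1)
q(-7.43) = -2.01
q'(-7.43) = -0.01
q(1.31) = -0.03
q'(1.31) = -0.02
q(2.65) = -0.02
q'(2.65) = 0.01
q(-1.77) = 4.35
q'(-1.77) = -15.69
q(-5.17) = -2.09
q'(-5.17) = -0.09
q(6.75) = -0.00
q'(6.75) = 0.00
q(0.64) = 0.00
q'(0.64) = -0.10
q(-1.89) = 7.27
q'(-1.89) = -37.78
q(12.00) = 0.00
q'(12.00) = 0.00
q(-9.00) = -2.00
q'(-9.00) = 0.00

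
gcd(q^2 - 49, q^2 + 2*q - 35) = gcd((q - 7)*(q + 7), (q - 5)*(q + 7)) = q + 7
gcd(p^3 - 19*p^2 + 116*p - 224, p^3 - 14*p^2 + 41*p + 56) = p^2 - 15*p + 56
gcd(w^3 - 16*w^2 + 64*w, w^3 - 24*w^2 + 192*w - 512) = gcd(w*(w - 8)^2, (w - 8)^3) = w^2 - 16*w + 64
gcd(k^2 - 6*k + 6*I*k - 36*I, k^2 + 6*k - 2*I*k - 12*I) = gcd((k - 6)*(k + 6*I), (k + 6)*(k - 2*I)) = 1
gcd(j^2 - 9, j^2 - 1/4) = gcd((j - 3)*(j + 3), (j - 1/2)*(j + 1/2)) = 1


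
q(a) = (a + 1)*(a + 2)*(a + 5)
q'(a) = (a + 1)*(a + 2) + (a + 1)*(a + 5) + (a + 2)*(a + 5) = 3*a^2 + 16*a + 17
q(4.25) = 303.52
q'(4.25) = 139.19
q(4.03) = 273.89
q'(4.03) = 130.20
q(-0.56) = 2.81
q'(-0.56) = 8.98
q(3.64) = 226.11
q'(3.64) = 114.99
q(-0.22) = 6.64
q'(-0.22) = 13.63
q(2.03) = 85.84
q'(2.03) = 61.84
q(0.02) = 10.34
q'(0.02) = 17.32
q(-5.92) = -17.74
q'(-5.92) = 27.42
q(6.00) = 616.00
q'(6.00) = 221.00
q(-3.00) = 4.00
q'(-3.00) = -4.00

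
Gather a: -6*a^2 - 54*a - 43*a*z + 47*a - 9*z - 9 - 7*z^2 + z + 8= -6*a^2 + a*(-43*z - 7) - 7*z^2 - 8*z - 1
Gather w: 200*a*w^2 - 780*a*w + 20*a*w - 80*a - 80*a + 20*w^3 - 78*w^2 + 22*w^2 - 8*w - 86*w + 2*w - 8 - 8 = -160*a + 20*w^3 + w^2*(200*a - 56) + w*(-760*a - 92) - 16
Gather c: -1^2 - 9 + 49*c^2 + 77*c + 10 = 49*c^2 + 77*c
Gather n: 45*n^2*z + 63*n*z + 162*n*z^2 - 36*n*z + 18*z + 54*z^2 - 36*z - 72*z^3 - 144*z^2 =45*n^2*z + n*(162*z^2 + 27*z) - 72*z^3 - 90*z^2 - 18*z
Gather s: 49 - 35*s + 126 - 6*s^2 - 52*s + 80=-6*s^2 - 87*s + 255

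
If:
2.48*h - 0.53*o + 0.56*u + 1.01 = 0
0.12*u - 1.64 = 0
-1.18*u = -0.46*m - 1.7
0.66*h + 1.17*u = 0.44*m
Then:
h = -3.32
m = 31.36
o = 0.82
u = 13.67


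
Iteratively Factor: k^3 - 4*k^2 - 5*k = (k + 1)*(k^2 - 5*k) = (k - 5)*(k + 1)*(k)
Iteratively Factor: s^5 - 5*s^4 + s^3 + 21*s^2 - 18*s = (s - 3)*(s^4 - 2*s^3 - 5*s^2 + 6*s) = (s - 3)*(s - 1)*(s^3 - s^2 - 6*s) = (s - 3)*(s - 1)*(s + 2)*(s^2 - 3*s) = (s - 3)^2*(s - 1)*(s + 2)*(s)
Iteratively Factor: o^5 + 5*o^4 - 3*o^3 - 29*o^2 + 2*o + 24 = (o - 2)*(o^4 + 7*o^3 + 11*o^2 - 7*o - 12) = (o - 2)*(o + 4)*(o^3 + 3*o^2 - o - 3) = (o - 2)*(o + 3)*(o + 4)*(o^2 - 1) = (o - 2)*(o - 1)*(o + 3)*(o + 4)*(o + 1)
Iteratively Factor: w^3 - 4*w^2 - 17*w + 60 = (w - 3)*(w^2 - w - 20) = (w - 5)*(w - 3)*(w + 4)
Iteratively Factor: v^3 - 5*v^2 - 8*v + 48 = (v - 4)*(v^2 - v - 12) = (v - 4)*(v + 3)*(v - 4)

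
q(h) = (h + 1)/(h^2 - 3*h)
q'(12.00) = -0.01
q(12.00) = 0.12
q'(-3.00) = 0.00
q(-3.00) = -0.11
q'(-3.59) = -0.00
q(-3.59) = -0.11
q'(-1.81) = 0.04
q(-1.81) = -0.09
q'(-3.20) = -0.00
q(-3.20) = -0.11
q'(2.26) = -2.37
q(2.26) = -1.95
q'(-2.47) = 0.01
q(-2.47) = -0.11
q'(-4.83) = -0.01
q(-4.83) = -0.10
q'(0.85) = 0.17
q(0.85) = -1.01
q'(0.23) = 6.13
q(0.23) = -1.93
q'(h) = (3 - 2*h)*(h + 1)/(h^2 - 3*h)^2 + 1/(h^2 - 3*h) = (-h^2 - 2*h + 3)/(h^2*(h^2 - 6*h + 9))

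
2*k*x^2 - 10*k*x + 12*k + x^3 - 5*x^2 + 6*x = (2*k + x)*(x - 3)*(x - 2)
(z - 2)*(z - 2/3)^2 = z^3 - 10*z^2/3 + 28*z/9 - 8/9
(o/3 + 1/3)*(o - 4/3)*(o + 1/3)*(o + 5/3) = o^4/3 + 5*o^3/9 - 13*o^2/27 - 77*o/81 - 20/81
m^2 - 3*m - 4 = (m - 4)*(m + 1)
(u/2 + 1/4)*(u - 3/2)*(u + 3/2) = u^3/2 + u^2/4 - 9*u/8 - 9/16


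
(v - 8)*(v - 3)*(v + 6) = v^3 - 5*v^2 - 42*v + 144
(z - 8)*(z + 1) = z^2 - 7*z - 8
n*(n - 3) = n^2 - 3*n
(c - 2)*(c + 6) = c^2 + 4*c - 12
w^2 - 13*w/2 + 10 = (w - 4)*(w - 5/2)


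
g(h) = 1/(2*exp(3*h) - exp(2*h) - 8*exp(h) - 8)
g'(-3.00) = 0.01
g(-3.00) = -0.12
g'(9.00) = 0.00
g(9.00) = 0.00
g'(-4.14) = 0.00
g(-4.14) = -0.12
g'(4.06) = -0.00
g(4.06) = 0.00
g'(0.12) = 0.01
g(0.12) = -0.06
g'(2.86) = -0.00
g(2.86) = 0.00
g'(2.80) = -0.00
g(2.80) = 0.00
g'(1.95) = -0.01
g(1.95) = 0.00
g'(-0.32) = 0.02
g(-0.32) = -0.07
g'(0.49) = -0.03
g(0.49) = -0.07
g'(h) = (-6*exp(3*h) + 2*exp(2*h) + 8*exp(h))/(2*exp(3*h) - exp(2*h) - 8*exp(h) - 8)^2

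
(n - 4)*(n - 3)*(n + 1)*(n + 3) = n^4 - 3*n^3 - 13*n^2 + 27*n + 36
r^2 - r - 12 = (r - 4)*(r + 3)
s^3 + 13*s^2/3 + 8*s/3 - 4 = (s - 2/3)*(s + 2)*(s + 3)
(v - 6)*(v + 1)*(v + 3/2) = v^3 - 7*v^2/2 - 27*v/2 - 9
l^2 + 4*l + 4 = (l + 2)^2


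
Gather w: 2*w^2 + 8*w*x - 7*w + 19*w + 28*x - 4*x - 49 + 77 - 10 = 2*w^2 + w*(8*x + 12) + 24*x + 18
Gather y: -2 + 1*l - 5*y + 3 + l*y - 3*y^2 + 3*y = l - 3*y^2 + y*(l - 2) + 1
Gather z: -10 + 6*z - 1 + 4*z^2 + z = 4*z^2 + 7*z - 11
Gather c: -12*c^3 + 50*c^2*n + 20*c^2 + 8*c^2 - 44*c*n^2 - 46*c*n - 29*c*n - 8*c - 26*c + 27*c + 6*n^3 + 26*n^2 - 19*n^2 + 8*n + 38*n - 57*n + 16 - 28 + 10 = -12*c^3 + c^2*(50*n + 28) + c*(-44*n^2 - 75*n - 7) + 6*n^3 + 7*n^2 - 11*n - 2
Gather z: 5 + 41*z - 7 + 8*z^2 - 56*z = 8*z^2 - 15*z - 2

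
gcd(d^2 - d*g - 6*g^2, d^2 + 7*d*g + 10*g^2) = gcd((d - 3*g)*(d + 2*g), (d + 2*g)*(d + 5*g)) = d + 2*g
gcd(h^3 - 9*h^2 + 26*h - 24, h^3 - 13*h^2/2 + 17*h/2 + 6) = h^2 - 7*h + 12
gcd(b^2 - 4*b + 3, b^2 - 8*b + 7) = b - 1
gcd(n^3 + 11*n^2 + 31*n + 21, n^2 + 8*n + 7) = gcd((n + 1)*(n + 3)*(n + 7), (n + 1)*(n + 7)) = n^2 + 8*n + 7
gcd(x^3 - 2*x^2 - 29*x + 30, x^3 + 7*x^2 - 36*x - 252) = x - 6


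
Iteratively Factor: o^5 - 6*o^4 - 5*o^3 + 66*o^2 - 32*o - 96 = (o + 1)*(o^4 - 7*o^3 + 2*o^2 + 64*o - 96) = (o + 1)*(o + 3)*(o^3 - 10*o^2 + 32*o - 32) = (o - 4)*(o + 1)*(o + 3)*(o^2 - 6*o + 8) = (o - 4)^2*(o + 1)*(o + 3)*(o - 2)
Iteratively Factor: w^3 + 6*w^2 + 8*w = (w + 4)*(w^2 + 2*w) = w*(w + 4)*(w + 2)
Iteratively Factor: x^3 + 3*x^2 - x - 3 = (x + 3)*(x^2 - 1) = (x - 1)*(x + 3)*(x + 1)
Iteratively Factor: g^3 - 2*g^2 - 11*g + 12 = (g + 3)*(g^2 - 5*g + 4) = (g - 1)*(g + 3)*(g - 4)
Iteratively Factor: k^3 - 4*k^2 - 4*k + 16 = (k + 2)*(k^2 - 6*k + 8) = (k - 4)*(k + 2)*(k - 2)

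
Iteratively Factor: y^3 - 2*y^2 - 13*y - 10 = (y + 1)*(y^2 - 3*y - 10) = (y - 5)*(y + 1)*(y + 2)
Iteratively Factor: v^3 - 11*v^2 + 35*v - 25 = (v - 5)*(v^2 - 6*v + 5) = (v - 5)*(v - 1)*(v - 5)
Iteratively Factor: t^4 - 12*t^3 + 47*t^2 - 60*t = (t - 3)*(t^3 - 9*t^2 + 20*t) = (t - 4)*(t - 3)*(t^2 - 5*t) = t*(t - 4)*(t - 3)*(t - 5)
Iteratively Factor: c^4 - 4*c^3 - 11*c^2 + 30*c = (c - 5)*(c^3 + c^2 - 6*c) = (c - 5)*(c + 3)*(c^2 - 2*c) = c*(c - 5)*(c + 3)*(c - 2)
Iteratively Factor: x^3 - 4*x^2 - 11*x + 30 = (x + 3)*(x^2 - 7*x + 10) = (x - 5)*(x + 3)*(x - 2)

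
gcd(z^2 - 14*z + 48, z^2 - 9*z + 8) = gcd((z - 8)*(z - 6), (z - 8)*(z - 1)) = z - 8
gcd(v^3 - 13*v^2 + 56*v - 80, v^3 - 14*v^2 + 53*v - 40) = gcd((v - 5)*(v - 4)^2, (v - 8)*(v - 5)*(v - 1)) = v - 5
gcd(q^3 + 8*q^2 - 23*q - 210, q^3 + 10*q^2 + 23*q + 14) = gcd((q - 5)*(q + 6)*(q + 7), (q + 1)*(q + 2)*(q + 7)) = q + 7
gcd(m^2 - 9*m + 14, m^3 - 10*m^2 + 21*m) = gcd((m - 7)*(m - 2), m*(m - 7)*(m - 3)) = m - 7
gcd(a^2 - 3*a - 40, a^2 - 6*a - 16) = a - 8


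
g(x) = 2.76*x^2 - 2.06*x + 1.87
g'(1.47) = 6.05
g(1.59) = 5.57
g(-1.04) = 7.00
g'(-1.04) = -7.80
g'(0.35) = -0.13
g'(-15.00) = -84.86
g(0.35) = 1.49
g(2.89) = 18.97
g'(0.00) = -2.06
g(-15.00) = 653.77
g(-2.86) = 30.34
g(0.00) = 1.87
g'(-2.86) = -17.85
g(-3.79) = 49.32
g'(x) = 5.52*x - 2.06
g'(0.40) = 0.15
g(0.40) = 1.49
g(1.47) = 4.81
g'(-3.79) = -22.98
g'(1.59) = 6.72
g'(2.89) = 13.89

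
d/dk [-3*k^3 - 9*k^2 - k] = -9*k^2 - 18*k - 1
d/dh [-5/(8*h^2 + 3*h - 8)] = 5*(16*h + 3)/(8*h^2 + 3*h - 8)^2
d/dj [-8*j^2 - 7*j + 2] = -16*j - 7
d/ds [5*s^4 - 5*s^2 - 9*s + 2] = 20*s^3 - 10*s - 9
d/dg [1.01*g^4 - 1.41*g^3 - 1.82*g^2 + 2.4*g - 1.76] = 4.04*g^3 - 4.23*g^2 - 3.64*g + 2.4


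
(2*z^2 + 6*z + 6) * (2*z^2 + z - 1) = 4*z^4 + 14*z^3 + 16*z^2 - 6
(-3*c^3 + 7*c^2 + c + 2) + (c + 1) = -3*c^3 + 7*c^2 + 2*c + 3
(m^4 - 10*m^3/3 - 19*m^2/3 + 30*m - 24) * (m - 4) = m^5 - 22*m^4/3 + 7*m^3 + 166*m^2/3 - 144*m + 96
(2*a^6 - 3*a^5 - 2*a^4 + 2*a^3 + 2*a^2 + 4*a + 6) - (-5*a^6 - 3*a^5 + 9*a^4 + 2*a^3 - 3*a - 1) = 7*a^6 - 11*a^4 + 2*a^2 + 7*a + 7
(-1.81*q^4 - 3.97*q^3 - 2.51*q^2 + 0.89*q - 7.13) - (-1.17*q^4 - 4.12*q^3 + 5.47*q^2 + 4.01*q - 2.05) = -0.64*q^4 + 0.15*q^3 - 7.98*q^2 - 3.12*q - 5.08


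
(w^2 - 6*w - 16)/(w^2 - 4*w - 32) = (w + 2)/(w + 4)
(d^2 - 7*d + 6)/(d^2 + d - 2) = (d - 6)/(d + 2)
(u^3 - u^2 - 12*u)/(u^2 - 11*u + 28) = u*(u + 3)/(u - 7)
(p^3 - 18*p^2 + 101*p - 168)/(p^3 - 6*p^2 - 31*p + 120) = (p - 7)/(p + 5)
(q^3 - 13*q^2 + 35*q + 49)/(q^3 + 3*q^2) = (q^3 - 13*q^2 + 35*q + 49)/(q^2*(q + 3))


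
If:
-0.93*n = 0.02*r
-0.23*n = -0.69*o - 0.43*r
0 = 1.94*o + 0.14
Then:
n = -0.00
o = -0.07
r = 0.11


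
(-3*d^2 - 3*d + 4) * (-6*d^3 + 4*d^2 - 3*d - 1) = 18*d^5 + 6*d^4 - 27*d^3 + 28*d^2 - 9*d - 4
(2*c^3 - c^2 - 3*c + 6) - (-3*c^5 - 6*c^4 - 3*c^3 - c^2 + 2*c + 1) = 3*c^5 + 6*c^4 + 5*c^3 - 5*c + 5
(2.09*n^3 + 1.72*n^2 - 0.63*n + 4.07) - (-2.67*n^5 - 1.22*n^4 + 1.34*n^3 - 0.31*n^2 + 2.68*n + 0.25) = 2.67*n^5 + 1.22*n^4 + 0.75*n^3 + 2.03*n^2 - 3.31*n + 3.82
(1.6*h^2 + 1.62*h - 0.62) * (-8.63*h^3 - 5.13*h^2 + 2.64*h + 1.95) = -13.808*h^5 - 22.1886*h^4 + 1.264*h^3 + 10.5774*h^2 + 1.5222*h - 1.209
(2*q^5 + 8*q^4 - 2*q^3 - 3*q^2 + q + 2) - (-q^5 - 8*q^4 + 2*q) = 3*q^5 + 16*q^4 - 2*q^3 - 3*q^2 - q + 2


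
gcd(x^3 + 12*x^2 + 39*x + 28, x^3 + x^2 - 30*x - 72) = x + 4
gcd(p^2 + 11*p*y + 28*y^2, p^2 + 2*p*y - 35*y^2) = p + 7*y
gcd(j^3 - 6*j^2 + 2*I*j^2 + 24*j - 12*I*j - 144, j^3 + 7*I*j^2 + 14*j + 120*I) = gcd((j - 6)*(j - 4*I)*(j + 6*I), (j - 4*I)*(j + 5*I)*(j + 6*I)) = j^2 + 2*I*j + 24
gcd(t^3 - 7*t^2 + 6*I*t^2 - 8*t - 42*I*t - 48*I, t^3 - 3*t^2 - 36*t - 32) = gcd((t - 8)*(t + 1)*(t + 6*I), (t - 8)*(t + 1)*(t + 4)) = t^2 - 7*t - 8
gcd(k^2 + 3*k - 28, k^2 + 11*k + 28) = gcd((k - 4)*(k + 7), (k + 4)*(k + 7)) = k + 7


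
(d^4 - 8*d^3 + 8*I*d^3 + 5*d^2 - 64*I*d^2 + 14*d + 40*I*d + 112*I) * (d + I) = d^5 - 8*d^4 + 9*I*d^4 - 3*d^3 - 72*I*d^3 + 78*d^2 + 45*I*d^2 - 40*d + 126*I*d - 112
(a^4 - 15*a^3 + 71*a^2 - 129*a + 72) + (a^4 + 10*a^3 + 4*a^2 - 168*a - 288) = 2*a^4 - 5*a^3 + 75*a^2 - 297*a - 216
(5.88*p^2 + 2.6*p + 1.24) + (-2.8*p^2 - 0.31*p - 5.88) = 3.08*p^2 + 2.29*p - 4.64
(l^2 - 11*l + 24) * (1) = l^2 - 11*l + 24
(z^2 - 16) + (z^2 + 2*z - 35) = 2*z^2 + 2*z - 51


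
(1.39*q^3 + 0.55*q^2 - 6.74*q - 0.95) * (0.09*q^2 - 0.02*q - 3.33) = 0.1251*q^5 + 0.0217*q^4 - 5.2463*q^3 - 1.7822*q^2 + 22.4632*q + 3.1635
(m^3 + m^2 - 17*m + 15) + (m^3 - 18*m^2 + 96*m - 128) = 2*m^3 - 17*m^2 + 79*m - 113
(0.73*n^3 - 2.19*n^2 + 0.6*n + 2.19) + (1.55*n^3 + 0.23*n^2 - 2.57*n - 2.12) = 2.28*n^3 - 1.96*n^2 - 1.97*n + 0.0699999999999998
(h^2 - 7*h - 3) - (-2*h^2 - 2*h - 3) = 3*h^2 - 5*h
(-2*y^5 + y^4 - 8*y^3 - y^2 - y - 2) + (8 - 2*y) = -2*y^5 + y^4 - 8*y^3 - y^2 - 3*y + 6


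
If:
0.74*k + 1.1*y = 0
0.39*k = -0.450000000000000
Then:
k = -1.15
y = 0.78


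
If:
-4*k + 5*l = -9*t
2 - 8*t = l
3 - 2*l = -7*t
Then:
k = 199/92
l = 38/23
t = 1/23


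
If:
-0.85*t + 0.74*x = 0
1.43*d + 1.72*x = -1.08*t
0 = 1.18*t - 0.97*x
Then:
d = 0.00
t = 0.00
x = 0.00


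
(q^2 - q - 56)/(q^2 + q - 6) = (q^2 - q - 56)/(q^2 + q - 6)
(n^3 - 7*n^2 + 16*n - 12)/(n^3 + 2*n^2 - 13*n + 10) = (n^2 - 5*n + 6)/(n^2 + 4*n - 5)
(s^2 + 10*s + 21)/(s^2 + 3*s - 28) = (s + 3)/(s - 4)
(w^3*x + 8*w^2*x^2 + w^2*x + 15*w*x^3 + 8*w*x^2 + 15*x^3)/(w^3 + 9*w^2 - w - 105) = x*(w^3 + 8*w^2*x + w^2 + 15*w*x^2 + 8*w*x + 15*x^2)/(w^3 + 9*w^2 - w - 105)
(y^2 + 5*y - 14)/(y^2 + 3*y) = (y^2 + 5*y - 14)/(y*(y + 3))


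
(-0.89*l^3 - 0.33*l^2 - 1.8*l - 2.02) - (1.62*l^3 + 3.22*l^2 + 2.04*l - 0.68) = -2.51*l^3 - 3.55*l^2 - 3.84*l - 1.34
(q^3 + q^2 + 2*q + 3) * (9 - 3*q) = -3*q^4 + 6*q^3 + 3*q^2 + 9*q + 27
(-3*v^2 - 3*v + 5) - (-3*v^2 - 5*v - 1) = 2*v + 6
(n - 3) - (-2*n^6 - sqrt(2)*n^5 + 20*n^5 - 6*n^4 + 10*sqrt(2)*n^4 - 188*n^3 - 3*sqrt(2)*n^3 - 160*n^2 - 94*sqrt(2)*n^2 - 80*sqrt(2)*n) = 2*n^6 - 20*n^5 + sqrt(2)*n^5 - 10*sqrt(2)*n^4 + 6*n^4 + 3*sqrt(2)*n^3 + 188*n^3 + 94*sqrt(2)*n^2 + 160*n^2 + n + 80*sqrt(2)*n - 3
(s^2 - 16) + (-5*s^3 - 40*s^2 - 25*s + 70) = -5*s^3 - 39*s^2 - 25*s + 54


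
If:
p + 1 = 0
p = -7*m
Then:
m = 1/7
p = -1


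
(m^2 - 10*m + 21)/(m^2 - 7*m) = (m - 3)/m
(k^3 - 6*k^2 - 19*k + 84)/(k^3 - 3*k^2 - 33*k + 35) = (k^2 + k - 12)/(k^2 + 4*k - 5)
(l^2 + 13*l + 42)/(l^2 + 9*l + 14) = (l + 6)/(l + 2)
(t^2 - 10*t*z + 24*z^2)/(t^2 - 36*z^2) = (t - 4*z)/(t + 6*z)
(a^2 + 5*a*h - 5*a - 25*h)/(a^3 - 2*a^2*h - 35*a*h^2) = (a - 5)/(a*(a - 7*h))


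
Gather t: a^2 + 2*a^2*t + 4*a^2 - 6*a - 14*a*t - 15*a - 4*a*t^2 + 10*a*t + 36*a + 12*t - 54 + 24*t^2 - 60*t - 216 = 5*a^2 + 15*a + t^2*(24 - 4*a) + t*(2*a^2 - 4*a - 48) - 270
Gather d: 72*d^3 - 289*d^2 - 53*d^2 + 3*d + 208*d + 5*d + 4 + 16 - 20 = 72*d^3 - 342*d^2 + 216*d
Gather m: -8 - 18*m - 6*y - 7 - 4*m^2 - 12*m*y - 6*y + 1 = -4*m^2 + m*(-12*y - 18) - 12*y - 14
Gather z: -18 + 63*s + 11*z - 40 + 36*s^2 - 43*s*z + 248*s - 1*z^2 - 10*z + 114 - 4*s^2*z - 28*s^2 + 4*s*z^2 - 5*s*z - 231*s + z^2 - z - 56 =8*s^2 + 4*s*z^2 + 80*s + z*(-4*s^2 - 48*s)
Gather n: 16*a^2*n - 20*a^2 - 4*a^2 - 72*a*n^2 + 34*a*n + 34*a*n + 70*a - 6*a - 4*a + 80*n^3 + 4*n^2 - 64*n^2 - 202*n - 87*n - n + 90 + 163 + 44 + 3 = -24*a^2 + 60*a + 80*n^3 + n^2*(-72*a - 60) + n*(16*a^2 + 68*a - 290) + 300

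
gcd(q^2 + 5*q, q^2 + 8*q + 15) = q + 5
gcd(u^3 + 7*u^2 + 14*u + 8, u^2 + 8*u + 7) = u + 1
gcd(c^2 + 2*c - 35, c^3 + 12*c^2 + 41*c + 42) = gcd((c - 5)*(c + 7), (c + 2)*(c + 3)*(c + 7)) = c + 7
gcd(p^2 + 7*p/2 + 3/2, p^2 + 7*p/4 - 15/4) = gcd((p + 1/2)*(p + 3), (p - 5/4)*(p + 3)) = p + 3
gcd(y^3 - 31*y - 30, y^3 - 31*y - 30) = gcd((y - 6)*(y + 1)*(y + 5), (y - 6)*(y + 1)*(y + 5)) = y^3 - 31*y - 30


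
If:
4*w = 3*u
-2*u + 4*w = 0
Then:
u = 0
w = 0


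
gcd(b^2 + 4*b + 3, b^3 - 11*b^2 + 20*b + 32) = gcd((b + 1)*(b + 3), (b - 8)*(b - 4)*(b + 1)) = b + 1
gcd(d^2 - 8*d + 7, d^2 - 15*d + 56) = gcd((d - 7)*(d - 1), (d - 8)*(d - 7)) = d - 7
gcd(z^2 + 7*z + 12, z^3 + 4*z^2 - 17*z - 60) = z + 3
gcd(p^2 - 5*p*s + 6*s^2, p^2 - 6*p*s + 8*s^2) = p - 2*s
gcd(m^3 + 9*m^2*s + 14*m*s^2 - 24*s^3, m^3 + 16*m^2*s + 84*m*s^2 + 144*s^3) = m^2 + 10*m*s + 24*s^2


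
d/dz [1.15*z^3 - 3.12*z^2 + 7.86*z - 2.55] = 3.45*z^2 - 6.24*z + 7.86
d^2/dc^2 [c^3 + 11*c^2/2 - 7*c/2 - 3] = 6*c + 11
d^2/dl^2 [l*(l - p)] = 2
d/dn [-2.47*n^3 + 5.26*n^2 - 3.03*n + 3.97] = -7.41*n^2 + 10.52*n - 3.03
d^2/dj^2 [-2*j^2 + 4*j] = -4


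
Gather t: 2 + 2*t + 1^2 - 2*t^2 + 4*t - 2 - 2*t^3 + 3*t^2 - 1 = -2*t^3 + t^2 + 6*t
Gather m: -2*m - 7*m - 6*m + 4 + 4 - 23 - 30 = -15*m - 45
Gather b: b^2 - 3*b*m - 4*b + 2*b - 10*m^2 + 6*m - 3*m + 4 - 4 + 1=b^2 + b*(-3*m - 2) - 10*m^2 + 3*m + 1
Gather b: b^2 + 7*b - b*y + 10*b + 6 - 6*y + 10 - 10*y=b^2 + b*(17 - y) - 16*y + 16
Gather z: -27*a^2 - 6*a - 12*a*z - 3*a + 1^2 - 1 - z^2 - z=-27*a^2 - 9*a - z^2 + z*(-12*a - 1)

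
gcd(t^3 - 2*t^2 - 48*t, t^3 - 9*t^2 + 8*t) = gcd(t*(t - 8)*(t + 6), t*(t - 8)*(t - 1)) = t^2 - 8*t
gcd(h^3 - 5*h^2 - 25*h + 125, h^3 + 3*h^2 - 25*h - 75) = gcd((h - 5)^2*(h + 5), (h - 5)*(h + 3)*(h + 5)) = h^2 - 25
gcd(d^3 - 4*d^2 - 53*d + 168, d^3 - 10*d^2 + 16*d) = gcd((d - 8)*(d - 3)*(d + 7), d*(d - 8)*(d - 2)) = d - 8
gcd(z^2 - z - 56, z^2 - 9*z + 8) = z - 8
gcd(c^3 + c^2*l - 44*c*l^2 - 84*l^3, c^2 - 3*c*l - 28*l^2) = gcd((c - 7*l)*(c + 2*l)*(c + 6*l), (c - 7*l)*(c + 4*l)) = c - 7*l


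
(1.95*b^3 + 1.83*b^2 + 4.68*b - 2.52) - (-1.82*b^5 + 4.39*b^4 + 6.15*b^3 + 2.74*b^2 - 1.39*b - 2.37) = 1.82*b^5 - 4.39*b^4 - 4.2*b^3 - 0.91*b^2 + 6.07*b - 0.15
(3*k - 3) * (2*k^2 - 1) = 6*k^3 - 6*k^2 - 3*k + 3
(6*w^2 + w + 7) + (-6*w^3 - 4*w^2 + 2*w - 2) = -6*w^3 + 2*w^2 + 3*w + 5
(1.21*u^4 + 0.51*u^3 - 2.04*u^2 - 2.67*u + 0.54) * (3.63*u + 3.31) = 4.3923*u^5 + 5.8564*u^4 - 5.7171*u^3 - 16.4445*u^2 - 6.8775*u + 1.7874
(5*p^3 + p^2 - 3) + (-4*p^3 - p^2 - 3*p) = p^3 - 3*p - 3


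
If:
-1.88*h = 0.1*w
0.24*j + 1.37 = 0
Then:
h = -0.0531914893617021*w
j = -5.71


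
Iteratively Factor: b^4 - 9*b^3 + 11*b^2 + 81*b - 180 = (b - 3)*(b^3 - 6*b^2 - 7*b + 60) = (b - 4)*(b - 3)*(b^2 - 2*b - 15) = (b - 4)*(b - 3)*(b + 3)*(b - 5)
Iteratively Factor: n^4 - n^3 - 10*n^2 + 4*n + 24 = (n - 3)*(n^3 + 2*n^2 - 4*n - 8) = (n - 3)*(n - 2)*(n^2 + 4*n + 4) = (n - 3)*(n - 2)*(n + 2)*(n + 2)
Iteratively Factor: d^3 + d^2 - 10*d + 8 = (d - 1)*(d^2 + 2*d - 8) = (d - 2)*(d - 1)*(d + 4)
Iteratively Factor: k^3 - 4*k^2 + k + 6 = (k - 3)*(k^2 - k - 2) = (k - 3)*(k - 2)*(k + 1)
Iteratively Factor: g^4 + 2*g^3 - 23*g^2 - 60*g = (g + 4)*(g^3 - 2*g^2 - 15*g) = (g - 5)*(g + 4)*(g^2 + 3*g) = (g - 5)*(g + 3)*(g + 4)*(g)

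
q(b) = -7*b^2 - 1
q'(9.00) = -126.00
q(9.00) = -568.00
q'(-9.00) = 126.00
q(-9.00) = -568.00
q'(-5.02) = 70.28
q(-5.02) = -177.40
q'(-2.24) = 31.36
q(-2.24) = -36.12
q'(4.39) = -61.46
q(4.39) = -135.90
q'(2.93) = -41.02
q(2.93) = -61.09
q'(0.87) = -12.18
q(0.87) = -6.30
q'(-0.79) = 11.06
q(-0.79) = -5.37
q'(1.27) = -17.78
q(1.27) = -12.29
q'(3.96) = -55.44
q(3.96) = -110.77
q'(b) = -14*b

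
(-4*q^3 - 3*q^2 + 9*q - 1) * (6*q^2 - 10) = -24*q^5 - 18*q^4 + 94*q^3 + 24*q^2 - 90*q + 10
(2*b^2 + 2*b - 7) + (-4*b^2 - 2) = -2*b^2 + 2*b - 9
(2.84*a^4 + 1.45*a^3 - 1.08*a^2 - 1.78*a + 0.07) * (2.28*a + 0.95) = 6.4752*a^5 + 6.004*a^4 - 1.0849*a^3 - 5.0844*a^2 - 1.5314*a + 0.0665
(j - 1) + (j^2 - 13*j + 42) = j^2 - 12*j + 41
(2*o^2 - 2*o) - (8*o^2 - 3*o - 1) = -6*o^2 + o + 1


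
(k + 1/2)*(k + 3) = k^2 + 7*k/2 + 3/2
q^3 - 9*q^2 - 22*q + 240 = (q - 8)*(q - 6)*(q + 5)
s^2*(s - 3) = s^3 - 3*s^2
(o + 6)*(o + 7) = o^2 + 13*o + 42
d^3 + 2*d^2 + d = d*(d + 1)^2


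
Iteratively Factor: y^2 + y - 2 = (y - 1)*(y + 2)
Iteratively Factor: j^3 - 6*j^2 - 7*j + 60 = (j + 3)*(j^2 - 9*j + 20) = (j - 4)*(j + 3)*(j - 5)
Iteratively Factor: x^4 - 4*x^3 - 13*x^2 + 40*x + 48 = (x + 1)*(x^3 - 5*x^2 - 8*x + 48) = (x + 1)*(x + 3)*(x^2 - 8*x + 16) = (x - 4)*(x + 1)*(x + 3)*(x - 4)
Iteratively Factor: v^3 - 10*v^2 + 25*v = (v)*(v^2 - 10*v + 25) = v*(v - 5)*(v - 5)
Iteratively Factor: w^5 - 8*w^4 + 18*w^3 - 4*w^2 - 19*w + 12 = (w - 4)*(w^4 - 4*w^3 + 2*w^2 + 4*w - 3) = (w - 4)*(w - 1)*(w^3 - 3*w^2 - w + 3) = (w - 4)*(w - 3)*(w - 1)*(w^2 - 1) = (w - 4)*(w - 3)*(w - 1)^2*(w + 1)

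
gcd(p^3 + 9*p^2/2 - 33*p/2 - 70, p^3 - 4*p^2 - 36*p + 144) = p - 4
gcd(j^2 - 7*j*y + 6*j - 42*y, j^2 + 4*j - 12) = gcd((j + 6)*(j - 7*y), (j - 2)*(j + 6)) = j + 6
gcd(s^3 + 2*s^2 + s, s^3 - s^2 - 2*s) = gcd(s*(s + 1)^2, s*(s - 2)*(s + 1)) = s^2 + s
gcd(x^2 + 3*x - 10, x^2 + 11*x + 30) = x + 5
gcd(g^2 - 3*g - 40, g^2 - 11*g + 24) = g - 8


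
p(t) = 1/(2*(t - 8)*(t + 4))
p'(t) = -1/(2*(t - 8)*(t + 4)^2) - 1/(2*(t - 8)^2*(t + 4))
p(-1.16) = -0.02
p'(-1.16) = 0.00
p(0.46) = -0.01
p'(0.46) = 0.00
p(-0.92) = -0.02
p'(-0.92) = 0.00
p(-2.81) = -0.04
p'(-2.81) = 0.03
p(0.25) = -0.02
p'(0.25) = 0.00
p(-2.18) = -0.03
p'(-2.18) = 0.01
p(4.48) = -0.02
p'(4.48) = -0.00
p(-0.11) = -0.02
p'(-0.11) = 0.00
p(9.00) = 0.04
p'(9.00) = -0.04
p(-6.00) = 0.02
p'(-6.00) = 0.01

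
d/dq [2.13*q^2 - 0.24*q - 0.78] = 4.26*q - 0.24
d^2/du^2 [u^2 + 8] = 2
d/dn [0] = 0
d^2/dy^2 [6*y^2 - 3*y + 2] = 12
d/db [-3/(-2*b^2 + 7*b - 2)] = 3*(7 - 4*b)/(2*b^2 - 7*b + 2)^2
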